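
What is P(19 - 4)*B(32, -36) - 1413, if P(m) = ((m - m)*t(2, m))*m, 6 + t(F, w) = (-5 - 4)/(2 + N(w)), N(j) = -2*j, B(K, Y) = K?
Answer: -1413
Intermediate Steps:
t(F, w) = -6 - 9/(2 - 2*w) (t(F, w) = -6 + (-5 - 4)/(2 - 2*w) = -6 - 9/(2 - 2*w))
P(m) = 0 (P(m) = ((m - m)*(3*(7 - 4*m)/(2*(-1 + m))))*m = (0*(3*(7 - 4*m)/(2*(-1 + m))))*m = 0*m = 0)
P(19 - 4)*B(32, -36) - 1413 = 0*32 - 1413 = 0 - 1413 = -1413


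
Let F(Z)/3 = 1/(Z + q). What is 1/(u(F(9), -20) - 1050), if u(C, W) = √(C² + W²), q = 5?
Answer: -205800/216011591 - 14*√78409/216011591 ≈ -0.00097087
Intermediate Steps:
F(Z) = 3/(5 + Z) (F(Z) = 3/(Z + 5) = 3/(5 + Z))
1/(u(F(9), -20) - 1050) = 1/(√((3/(5 + 9))² + (-20)²) - 1050) = 1/(√((3/14)² + 400) - 1050) = 1/(√(9/196 + 400) - 1050) = 1/(√(78409/196) - 1050) = 1/(√78409/14 - 1050) = 1/(-1050 + √78409/14)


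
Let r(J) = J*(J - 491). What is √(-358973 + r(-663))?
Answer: √406129 ≈ 637.28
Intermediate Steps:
r(J) = J*(-491 + J)
√(-358973 + r(-663)) = √(-358973 - 663*(-491 - 663)) = √(-358973 - 663*(-1154)) = √(-358973 + 765102) = √406129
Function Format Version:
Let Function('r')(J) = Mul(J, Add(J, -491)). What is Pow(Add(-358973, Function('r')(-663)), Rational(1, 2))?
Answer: Pow(406129, Rational(1, 2)) ≈ 637.28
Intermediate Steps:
Function('r')(J) = Mul(J, Add(-491, J))
Pow(Add(-358973, Function('r')(-663)), Rational(1, 2)) = Pow(Add(-358973, Mul(-663, Add(-491, -663))), Rational(1, 2)) = Pow(Add(-358973, Mul(-663, -1154)), Rational(1, 2)) = Pow(Add(-358973, 765102), Rational(1, 2)) = Pow(406129, Rational(1, 2))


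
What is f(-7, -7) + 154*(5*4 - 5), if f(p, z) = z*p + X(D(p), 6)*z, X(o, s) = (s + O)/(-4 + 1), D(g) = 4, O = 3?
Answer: 2380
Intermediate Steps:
X(o, s) = -1 - s/3 (X(o, s) = (s + 3)/(-4 + 1) = (3 + s)/(-3) = (3 + s)*(-⅓) = -1 - s/3)
f(p, z) = -3*z + p*z (f(p, z) = z*p + (-1 - ⅓*6)*z = p*z + (-1 - 2)*z = p*z - 3*z = -3*z + p*z)
f(-7, -7) + 154*(5*4 - 5) = -7*(-3 - 7) + 154*(5*4 - 5) = -7*(-10) + 154*(20 - 5) = 70 + 154*15 = 70 + 2310 = 2380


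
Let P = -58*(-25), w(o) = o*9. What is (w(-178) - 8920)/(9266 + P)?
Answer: -5261/5358 ≈ -0.98190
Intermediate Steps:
w(o) = 9*o
P = 1450 (P = -1*(-1450) = 1450)
(w(-178) - 8920)/(9266 + P) = (9*(-178) - 8920)/(9266 + 1450) = (-1602 - 8920)/10716 = -10522*1/10716 = -5261/5358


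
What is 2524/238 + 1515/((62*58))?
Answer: 4718437/427924 ≈ 11.026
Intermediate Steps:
2524/238 + 1515/((62*58)) = 2524*(1/238) + 1515/3596 = 1262/119 + 1515*(1/3596) = 1262/119 + 1515/3596 = 4718437/427924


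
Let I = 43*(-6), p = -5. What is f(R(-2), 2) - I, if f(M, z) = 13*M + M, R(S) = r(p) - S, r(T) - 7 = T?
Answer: 314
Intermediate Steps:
r(T) = 7 + T
R(S) = 2 - S (R(S) = (7 - 5) - S = 2 - S)
I = -258
f(M, z) = 14*M
f(R(-2), 2) - I = 14*(2 - 1*(-2)) - 1*(-258) = 14*(2 + 2) + 258 = 14*4 + 258 = 56 + 258 = 314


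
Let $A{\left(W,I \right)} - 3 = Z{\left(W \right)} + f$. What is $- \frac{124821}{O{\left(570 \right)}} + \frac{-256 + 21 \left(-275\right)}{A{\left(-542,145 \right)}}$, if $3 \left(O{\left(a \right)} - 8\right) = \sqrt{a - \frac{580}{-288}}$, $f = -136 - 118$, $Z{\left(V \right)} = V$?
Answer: $- \frac{513126415855}{227591} + \frac{2246778 \sqrt{82370}}{287} \approx -7807.3$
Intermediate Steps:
$f = -254$
$O{\left(a \right)} = 8 + \frac{\sqrt{\frac{145}{72} + a}}{3}$ ($O{\left(a \right)} = 8 + \frac{\sqrt{a - \frac{580}{-288}}}{3} = 8 + \frac{\sqrt{a - - \frac{145}{72}}}{3} = 8 + \frac{\sqrt{a + \frac{145}{72}}}{3} = 8 + \frac{\sqrt{\frac{145}{72} + a}}{3}$)
$A{\left(W,I \right)} = -251 + W$ ($A{\left(W,I \right)} = 3 + \left(W - 254\right) = 3 + \left(-254 + W\right) = -251 + W$)
$- \frac{124821}{O{\left(570 \right)}} + \frac{-256 + 21 \left(-275\right)}{A{\left(-542,145 \right)}} = - \frac{124821}{8 + \frac{\sqrt{290 + 144 \cdot 570}}{36}} + \frac{-256 + 21 \left(-275\right)}{-251 - 542} = - \frac{124821}{8 + \frac{\sqrt{290 + 82080}}{36}} + \frac{-256 - 5775}{-793} = - \frac{124821}{8 + \frac{\sqrt{82370}}{36}} - - \frac{6031}{793} = - \frac{124821}{8 + \frac{\sqrt{82370}}{36}} + \frac{6031}{793} = \frac{6031}{793} - \frac{124821}{8 + \frac{\sqrt{82370}}{36}}$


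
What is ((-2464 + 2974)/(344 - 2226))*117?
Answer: -29835/941 ≈ -31.706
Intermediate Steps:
((-2464 + 2974)/(344 - 2226))*117 = (510/(-1882))*117 = (510*(-1/1882))*117 = -255/941*117 = -29835/941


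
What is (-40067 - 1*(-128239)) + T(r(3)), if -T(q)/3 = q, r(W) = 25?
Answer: 88097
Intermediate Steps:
T(q) = -3*q
(-40067 - 1*(-128239)) + T(r(3)) = (-40067 - 1*(-128239)) - 3*25 = (-40067 + 128239) - 75 = 88172 - 75 = 88097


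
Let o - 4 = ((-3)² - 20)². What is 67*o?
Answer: 8375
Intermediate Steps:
o = 125 (o = 4 + ((-3)² - 20)² = 4 + (9 - 20)² = 4 + (-11)² = 4 + 121 = 125)
67*o = 67*125 = 8375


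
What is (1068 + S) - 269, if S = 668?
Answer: 1467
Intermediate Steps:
(1068 + S) - 269 = (1068 + 668) - 269 = 1736 - 269 = 1467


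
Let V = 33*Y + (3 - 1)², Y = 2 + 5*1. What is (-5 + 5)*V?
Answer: 0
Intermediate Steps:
Y = 7 (Y = 2 + 5 = 7)
V = 235 (V = 33*7 + (3 - 1)² = 231 + 2² = 231 + 4 = 235)
(-5 + 5)*V = (-5 + 5)*235 = 0*235 = 0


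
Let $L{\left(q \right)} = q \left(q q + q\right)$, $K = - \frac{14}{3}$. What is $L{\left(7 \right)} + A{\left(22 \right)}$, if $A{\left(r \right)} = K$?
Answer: $\frac{1162}{3} \approx 387.33$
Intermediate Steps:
$K = - \frac{14}{3}$ ($K = \left(-14\right) \frac{1}{3} = - \frac{14}{3} \approx -4.6667$)
$L{\left(q \right)} = q \left(q + q^{2}\right)$ ($L{\left(q \right)} = q \left(q^{2} + q\right) = q \left(q + q^{2}\right)$)
$A{\left(r \right)} = - \frac{14}{3}$
$L{\left(7 \right)} + A{\left(22 \right)} = 7^{2} \left(1 + 7\right) - \frac{14}{3} = 49 \cdot 8 - \frac{14}{3} = 392 - \frac{14}{3} = \frac{1162}{3}$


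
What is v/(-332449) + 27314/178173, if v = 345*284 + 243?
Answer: -8420174593/59233435677 ≈ -0.14215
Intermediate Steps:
v = 98223 (v = 97980 + 243 = 98223)
v/(-332449) + 27314/178173 = 98223/(-332449) + 27314/178173 = 98223*(-1/332449) + 27314*(1/178173) = -98223/332449 + 27314/178173 = -8420174593/59233435677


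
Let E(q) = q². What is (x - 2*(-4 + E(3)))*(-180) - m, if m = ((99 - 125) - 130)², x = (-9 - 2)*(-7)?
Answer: -36396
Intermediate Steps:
x = 77 (x = -11*(-7) = 77)
m = 24336 (m = (-26 - 130)² = (-156)² = 24336)
(x - 2*(-4 + E(3)))*(-180) - m = (77 - 2*(-4 + 3²))*(-180) - 1*24336 = (77 - 2*(-4 + 9))*(-180) - 24336 = (77 - 2*5)*(-180) - 24336 = (77 - 10)*(-180) - 24336 = 67*(-180) - 24336 = -12060 - 24336 = -36396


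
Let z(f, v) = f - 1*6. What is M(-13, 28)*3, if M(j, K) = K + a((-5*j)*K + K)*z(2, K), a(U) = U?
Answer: -22092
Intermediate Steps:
z(f, v) = -6 + f (z(f, v) = f - 6 = -6 + f)
M(j, K) = -3*K + 20*K*j (M(j, K) = K + ((-5*j)*K + K)*(-6 + 2) = K + (-5*K*j + K)*(-4) = K + (K - 5*K*j)*(-4) = K + (-4*K + 20*K*j) = -3*K + 20*K*j)
M(-13, 28)*3 = (28*(-3 + 20*(-13)))*3 = (28*(-3 - 260))*3 = (28*(-263))*3 = -7364*3 = -22092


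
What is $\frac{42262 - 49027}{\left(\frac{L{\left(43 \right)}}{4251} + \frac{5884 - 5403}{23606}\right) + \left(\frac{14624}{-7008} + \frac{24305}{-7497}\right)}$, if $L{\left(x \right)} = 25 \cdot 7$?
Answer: $\frac{3347100100734390}{2606027144317} \approx 1284.4$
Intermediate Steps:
$L{\left(x \right)} = 175$
$\frac{42262 - 49027}{\left(\frac{L{\left(43 \right)}}{4251} + \frac{5884 - 5403}{23606}\right) + \left(\frac{14624}{-7008} + \frac{24305}{-7497}\right)} = \frac{42262 - 49027}{\left(\frac{175}{4251} + \frac{5884 - 5403}{23606}\right) + \left(\frac{14624}{-7008} + \frac{24305}{-7497}\right)} = - \frac{6765}{\left(175 \cdot \frac{1}{4251} + \left(5884 - 5403\right) \frac{1}{23606}\right) + \left(14624 \left(- \frac{1}{7008}\right) + 24305 \left(- \frac{1}{7497}\right)\right)} = - \frac{6765}{\left(\frac{175}{4251} + 481 \cdot \frac{1}{23606}\right) - \frac{2916308}{547281}} = - \frac{6765}{\left(\frac{175}{4251} + \frac{13}{638}\right) - \frac{2916308}{547281}} = - \frac{6765}{\frac{166913}{2712138} - \frac{2916308}{547281}} = - \frac{6765}{- \frac{2606027144317}{494767198926}} = \left(-6765\right) \left(- \frac{494767198926}{2606027144317}\right) = \frac{3347100100734390}{2606027144317}$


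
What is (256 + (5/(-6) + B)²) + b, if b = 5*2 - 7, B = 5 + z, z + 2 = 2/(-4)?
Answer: 2356/9 ≈ 261.78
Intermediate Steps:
z = -5/2 (z = -2 + 2/(-4) = -2 + 2*(-¼) = -2 - ½ = -5/2 ≈ -2.5000)
B = 5/2 (B = 5 - 5/2 = 5/2 ≈ 2.5000)
b = 3 (b = 10 - 7 = 3)
(256 + (5/(-6) + B)²) + b = (256 + (5/(-6) + 5/2)²) + 3 = (256 + (5*(-⅙) + 5/2)²) + 3 = (256 + (-⅚ + 5/2)²) + 3 = (256 + (5/3)²) + 3 = (256 + 25/9) + 3 = 2329/9 + 3 = 2356/9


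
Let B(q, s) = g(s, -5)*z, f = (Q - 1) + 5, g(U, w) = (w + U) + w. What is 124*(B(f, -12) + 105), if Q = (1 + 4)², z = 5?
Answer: -620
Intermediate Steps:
Q = 25 (Q = 5² = 25)
g(U, w) = U + 2*w (g(U, w) = (U + w) + w = U + 2*w)
f = 29 (f = (25 - 1) + 5 = 24 + 5 = 29)
B(q, s) = -50 + 5*s (B(q, s) = (s + 2*(-5))*5 = (s - 10)*5 = (-10 + s)*5 = -50 + 5*s)
124*(B(f, -12) + 105) = 124*((-50 + 5*(-12)) + 105) = 124*((-50 - 60) + 105) = 124*(-110 + 105) = 124*(-5) = -620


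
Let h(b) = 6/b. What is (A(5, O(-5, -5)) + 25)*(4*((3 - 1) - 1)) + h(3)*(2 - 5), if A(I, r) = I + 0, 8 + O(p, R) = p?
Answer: 114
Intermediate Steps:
O(p, R) = -8 + p
A(I, r) = I
(A(5, O(-5, -5)) + 25)*(4*((3 - 1) - 1)) + h(3)*(2 - 5) = (5 + 25)*(4*((3 - 1) - 1)) + (6/3)*(2 - 5) = 30*(4*(2 - 1)) + (6*(⅓))*(-3) = 30*(4*1) + 2*(-3) = 30*4 - 6 = 120 - 6 = 114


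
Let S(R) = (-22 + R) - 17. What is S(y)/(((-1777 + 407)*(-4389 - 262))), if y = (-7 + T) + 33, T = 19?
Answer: 3/3185935 ≈ 9.4164e-7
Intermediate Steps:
y = 45 (y = (-7 + 19) + 33 = 12 + 33 = 45)
S(R) = -39 + R
S(y)/(((-1777 + 407)*(-4389 - 262))) = (-39 + 45)/(((-1777 + 407)*(-4389 - 262))) = 6/((-1370*(-4651))) = 6/6371870 = 6*(1/6371870) = 3/3185935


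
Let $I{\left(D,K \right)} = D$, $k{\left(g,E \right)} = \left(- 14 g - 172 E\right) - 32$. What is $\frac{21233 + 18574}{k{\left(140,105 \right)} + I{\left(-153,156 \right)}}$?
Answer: $- \frac{4423}{2245} \approx -1.9702$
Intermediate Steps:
$k{\left(g,E \right)} = -32 - 172 E - 14 g$ ($k{\left(g,E \right)} = \left(- 172 E - 14 g\right) - 32 = -32 - 172 E - 14 g$)
$\frac{21233 + 18574}{k{\left(140,105 \right)} + I{\left(-153,156 \right)}} = \frac{21233 + 18574}{\left(-32 - 18060 - 1960\right) - 153} = \frac{39807}{\left(-32 - 18060 - 1960\right) - 153} = \frac{39807}{-20052 - 153} = \frac{39807}{-20205} = 39807 \left(- \frac{1}{20205}\right) = - \frac{4423}{2245}$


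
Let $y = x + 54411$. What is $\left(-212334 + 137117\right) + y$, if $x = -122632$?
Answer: $-143438$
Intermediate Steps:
$y = -68221$ ($y = -122632 + 54411 = -68221$)
$\left(-212334 + 137117\right) + y = \left(-212334 + 137117\right) - 68221 = -75217 - 68221 = -143438$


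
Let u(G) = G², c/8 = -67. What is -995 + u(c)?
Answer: 286301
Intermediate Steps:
c = -536 (c = 8*(-67) = -536)
-995 + u(c) = -995 + (-536)² = -995 + 287296 = 286301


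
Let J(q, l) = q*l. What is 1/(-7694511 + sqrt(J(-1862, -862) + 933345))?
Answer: -7694511/59205496990732 - sqrt(2538389)/59205496990732 ≈ -1.2999e-7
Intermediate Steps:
J(q, l) = l*q
1/(-7694511 + sqrt(J(-1862, -862) + 933345)) = 1/(-7694511 + sqrt(-862*(-1862) + 933345)) = 1/(-7694511 + sqrt(1605044 + 933345)) = 1/(-7694511 + sqrt(2538389))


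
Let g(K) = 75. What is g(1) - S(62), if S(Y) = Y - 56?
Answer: 69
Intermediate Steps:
S(Y) = -56 + Y
g(1) - S(62) = 75 - (-56 + 62) = 75 - 1*6 = 75 - 6 = 69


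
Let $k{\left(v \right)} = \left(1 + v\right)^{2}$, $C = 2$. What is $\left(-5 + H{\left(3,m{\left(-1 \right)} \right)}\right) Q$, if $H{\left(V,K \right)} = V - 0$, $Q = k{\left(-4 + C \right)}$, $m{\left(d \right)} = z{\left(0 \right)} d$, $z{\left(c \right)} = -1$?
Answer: $-2$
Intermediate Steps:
$m{\left(d \right)} = - d$
$Q = 1$ ($Q = \left(1 + \left(-4 + 2\right)\right)^{2} = \left(1 - 2\right)^{2} = \left(-1\right)^{2} = 1$)
$H{\left(V,K \right)} = V$ ($H{\left(V,K \right)} = V + 0 = V$)
$\left(-5 + H{\left(3,m{\left(-1 \right)} \right)}\right) Q = \left(-5 + 3\right) 1 = \left(-2\right) 1 = -2$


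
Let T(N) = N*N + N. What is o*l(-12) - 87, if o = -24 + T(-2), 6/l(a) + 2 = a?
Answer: -543/7 ≈ -77.571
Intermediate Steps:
T(N) = N + N**2 (T(N) = N**2 + N = N + N**2)
l(a) = 6/(-2 + a)
o = -22 (o = -24 - 2*(1 - 2) = -24 - 2*(-1) = -24 + 2 = -22)
o*l(-12) - 87 = -132/(-2 - 12) - 87 = -132/(-14) - 87 = -132*(-1)/14 - 87 = -22*(-3/7) - 87 = 66/7 - 87 = -543/7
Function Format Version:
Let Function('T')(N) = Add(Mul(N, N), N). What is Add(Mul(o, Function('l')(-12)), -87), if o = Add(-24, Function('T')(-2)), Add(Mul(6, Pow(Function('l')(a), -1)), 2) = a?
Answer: Rational(-543, 7) ≈ -77.571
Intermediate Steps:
Function('T')(N) = Add(N, Pow(N, 2)) (Function('T')(N) = Add(Pow(N, 2), N) = Add(N, Pow(N, 2)))
Function('l')(a) = Mul(6, Pow(Add(-2, a), -1))
o = -22 (o = Add(-24, Mul(-2, Add(1, -2))) = Add(-24, Mul(-2, -1)) = Add(-24, 2) = -22)
Add(Mul(o, Function('l')(-12)), -87) = Add(Mul(-22, Mul(6, Pow(Add(-2, -12), -1))), -87) = Add(Mul(-22, Mul(6, Pow(-14, -1))), -87) = Add(Mul(-22, Mul(6, Rational(-1, 14))), -87) = Add(Mul(-22, Rational(-3, 7)), -87) = Add(Rational(66, 7), -87) = Rational(-543, 7)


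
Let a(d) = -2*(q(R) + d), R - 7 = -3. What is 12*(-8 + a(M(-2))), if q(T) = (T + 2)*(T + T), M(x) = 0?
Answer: -1248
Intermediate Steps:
R = 4 (R = 7 - 3 = 4)
q(T) = 2*T*(2 + T) (q(T) = (2 + T)*(2*T) = 2*T*(2 + T))
a(d) = -96 - 2*d (a(d) = -2*(2*4*(2 + 4) + d) = -2*(2*4*6 + d) = -2*(48 + d) = -96 - 2*d)
12*(-8 + a(M(-2))) = 12*(-8 + (-96 - 2*0)) = 12*(-8 + (-96 + 0)) = 12*(-8 - 96) = 12*(-104) = -1248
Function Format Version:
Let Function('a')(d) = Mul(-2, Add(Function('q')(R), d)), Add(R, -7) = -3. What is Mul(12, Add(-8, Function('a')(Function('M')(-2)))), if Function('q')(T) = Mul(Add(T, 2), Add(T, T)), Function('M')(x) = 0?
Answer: -1248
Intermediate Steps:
R = 4 (R = Add(7, -3) = 4)
Function('q')(T) = Mul(2, T, Add(2, T)) (Function('q')(T) = Mul(Add(2, T), Mul(2, T)) = Mul(2, T, Add(2, T)))
Function('a')(d) = Add(-96, Mul(-2, d)) (Function('a')(d) = Mul(-2, Add(Mul(2, 4, Add(2, 4)), d)) = Mul(-2, Add(Mul(2, 4, 6), d)) = Mul(-2, Add(48, d)) = Add(-96, Mul(-2, d)))
Mul(12, Add(-8, Function('a')(Function('M')(-2)))) = Mul(12, Add(-8, Add(-96, Mul(-2, 0)))) = Mul(12, Add(-8, Add(-96, 0))) = Mul(12, Add(-8, -96)) = Mul(12, -104) = -1248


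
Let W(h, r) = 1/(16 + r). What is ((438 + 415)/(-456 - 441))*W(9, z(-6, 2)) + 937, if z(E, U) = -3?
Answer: 10925504/11661 ≈ 936.93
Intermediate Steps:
((438 + 415)/(-456 - 441))*W(9, z(-6, 2)) + 937 = ((438 + 415)/(-456 - 441))/(16 - 3) + 937 = (853/(-897))/13 + 937 = (853*(-1/897))*(1/13) + 937 = -853/897*1/13 + 937 = -853/11661 + 937 = 10925504/11661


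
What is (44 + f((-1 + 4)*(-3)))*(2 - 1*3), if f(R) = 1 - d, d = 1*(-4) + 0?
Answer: -49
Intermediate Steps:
d = -4 (d = -4 + 0 = -4)
f(R) = 5 (f(R) = 1 - 1*(-4) = 1 + 4 = 5)
(44 + f((-1 + 4)*(-3)))*(2 - 1*3) = (44 + 5)*(2 - 1*3) = 49*(2 - 3) = 49*(-1) = -49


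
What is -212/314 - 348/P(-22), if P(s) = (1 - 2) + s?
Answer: 52198/3611 ≈ 14.455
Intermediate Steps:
P(s) = -1 + s
-212/314 - 348/P(-22) = -212/314 - 348/(-1 - 22) = -212*1/314 - 348/(-23) = -106/157 - 348*(-1/23) = -106/157 + 348/23 = 52198/3611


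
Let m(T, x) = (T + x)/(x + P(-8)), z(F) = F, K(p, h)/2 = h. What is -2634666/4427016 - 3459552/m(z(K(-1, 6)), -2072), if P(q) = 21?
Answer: -1308836651498933/379985540 ≈ -3.4444e+6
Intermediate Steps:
K(p, h) = 2*h
m(T, x) = (T + x)/(21 + x) (m(T, x) = (T + x)/(x + 21) = (T + x)/(21 + x))
-2634666/4427016 - 3459552/m(z(K(-1, 6)), -2072) = -2634666/4427016 - 3459552*(21 - 2072)/(2*6 - 2072) = -2634666*1/4427016 - 3459552*(-2051/(12 - 2072)) = -439111/737836 - 3459552/((-1/2051*(-2060))) = -439111/737836 - 3459552/2060/2051 = -439111/737836 - 3459552*2051/2060 = -439111/737836 - 1773885288/515 = -1308836651498933/379985540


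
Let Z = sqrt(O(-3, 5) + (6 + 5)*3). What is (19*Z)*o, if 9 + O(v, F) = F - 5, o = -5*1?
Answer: -190*sqrt(6) ≈ -465.40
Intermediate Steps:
o = -5
O(v, F) = -14 + F (O(v, F) = -9 + (F - 5) = -9 + (-5 + F) = -14 + F)
Z = 2*sqrt(6) (Z = sqrt((-14 + 5) + (6 + 5)*3) = sqrt(-9 + 11*3) = sqrt(-9 + 33) = sqrt(24) = 2*sqrt(6) ≈ 4.8990)
(19*Z)*o = (19*(2*sqrt(6)))*(-5) = (38*sqrt(6))*(-5) = -190*sqrt(6)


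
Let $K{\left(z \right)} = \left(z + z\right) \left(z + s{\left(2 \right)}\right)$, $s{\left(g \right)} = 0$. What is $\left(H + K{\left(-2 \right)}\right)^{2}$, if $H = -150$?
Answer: $20164$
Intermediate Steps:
$K{\left(z \right)} = 2 z^{2}$ ($K{\left(z \right)} = \left(z + z\right) \left(z + 0\right) = 2 z z = 2 z^{2}$)
$\left(H + K{\left(-2 \right)}\right)^{2} = \left(-150 + 2 \left(-2\right)^{2}\right)^{2} = \left(-150 + 2 \cdot 4\right)^{2} = \left(-150 + 8\right)^{2} = \left(-142\right)^{2} = 20164$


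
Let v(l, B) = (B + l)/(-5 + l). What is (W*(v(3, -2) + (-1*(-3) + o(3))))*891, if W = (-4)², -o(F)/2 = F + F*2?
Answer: -220968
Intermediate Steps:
o(F) = -6*F (o(F) = -2*(F + F*2) = -2*(F + 2*F) = -6*F)
v(l, B) = (B + l)/(-5 + l)
W = 16
(W*(v(3, -2) + (-1*(-3) + o(3))))*891 = (16*((-2 + 3)/(-5 + 3) + (-1*(-3) - 6*3)))*891 = (16*(1/(-2) + (3 - 18)))*891 = (16*(-½*1 - 15))*891 = (16*(-½ - 15))*891 = (16*(-31/2))*891 = -248*891 = -220968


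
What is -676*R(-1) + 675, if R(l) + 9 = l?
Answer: 7435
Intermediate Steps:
R(l) = -9 + l
-676*R(-1) + 675 = -676*(-9 - 1) + 675 = -676*(-10) + 675 = 6760 + 675 = 7435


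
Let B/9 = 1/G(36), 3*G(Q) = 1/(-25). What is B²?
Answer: 455625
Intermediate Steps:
G(Q) = -1/75 (G(Q) = (⅓)/(-25) = (⅓)*(-1/25) = -1/75)
B = -675 (B = 9/(-1/75) = 9*(-75) = -675)
B² = (-675)² = 455625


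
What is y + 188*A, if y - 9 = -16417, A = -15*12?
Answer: -50248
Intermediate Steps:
A = -180
y = -16408 (y = 9 - 16417 = -16408)
y + 188*A = -16408 + 188*(-180) = -16408 - 33840 = -50248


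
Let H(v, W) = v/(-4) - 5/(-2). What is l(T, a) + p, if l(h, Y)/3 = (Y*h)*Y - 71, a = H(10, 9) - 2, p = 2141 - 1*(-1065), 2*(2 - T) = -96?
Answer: 3593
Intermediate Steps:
T = 50 (T = 2 - ½*(-96) = 2 + 48 = 50)
H(v, W) = 5/2 - v/4 (H(v, W) = v*(-¼) - 5*(-½) = -v/4 + 5/2 = 5/2 - v/4)
p = 3206 (p = 2141 + 1065 = 3206)
a = -2 (a = (5/2 - ¼*10) - 2 = (5/2 - 5/2) - 2 = 0 - 2 = -2)
l(h, Y) = -213 + 3*h*Y² (l(h, Y) = 3*((Y*h)*Y - 71) = 3*(h*Y² - 71) = 3*(-71 + h*Y²) = -213 + 3*h*Y²)
l(T, a) + p = (-213 + 3*50*(-2)²) + 3206 = (-213 + 3*50*4) + 3206 = (-213 + 600) + 3206 = 387 + 3206 = 3593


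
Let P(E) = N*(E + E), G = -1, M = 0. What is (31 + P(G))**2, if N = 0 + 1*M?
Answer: 961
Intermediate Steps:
N = 0 (N = 0 + 1*0 = 0 + 0 = 0)
P(E) = 0 (P(E) = 0*(E + E) = 0*(2*E) = 0)
(31 + P(G))**2 = (31 + 0)**2 = 31**2 = 961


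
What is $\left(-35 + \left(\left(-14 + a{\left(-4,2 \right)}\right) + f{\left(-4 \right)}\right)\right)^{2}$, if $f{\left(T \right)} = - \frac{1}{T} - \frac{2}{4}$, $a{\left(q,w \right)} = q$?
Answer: $\frac{45369}{16} \approx 2835.6$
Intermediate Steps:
$f{\left(T \right)} = - \frac{1}{2} - \frac{1}{T}$ ($f{\left(T \right)} = - \frac{1}{T} - \frac{1}{2} = - \frac{1}{2} - \frac{1}{T}$)
$\left(-35 + \left(\left(-14 + a{\left(-4,2 \right)}\right) + f{\left(-4 \right)}\right)\right)^{2} = \left(-35 + \left(\left(-14 - 4\right) + \frac{-2 - -4}{2 \left(-4\right)}\right)\right)^{2} = \left(-35 - \left(18 + \frac{-2 + 4}{8}\right)\right)^{2} = \left(-35 - \left(18 + \frac{1}{8} \cdot 2\right)\right)^{2} = \left(-35 - \frac{73}{4}\right)^{2} = \left(- \frac{213}{4}\right)^{2} = \frac{45369}{16}$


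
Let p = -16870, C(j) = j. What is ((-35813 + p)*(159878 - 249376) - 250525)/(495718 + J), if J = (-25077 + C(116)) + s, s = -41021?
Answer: 4714772609/429736 ≈ 10971.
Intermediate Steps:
J = -65982 (J = (-25077 + 116) - 41021 = -24961 - 41021 = -65982)
((-35813 + p)*(159878 - 249376) - 250525)/(495718 + J) = ((-35813 - 16870)*(159878 - 249376) - 250525)/(495718 - 65982) = (-52683*(-89498) - 250525)/429736 = (4715023134 - 250525)*(1/429736) = 4714772609*(1/429736) = 4714772609/429736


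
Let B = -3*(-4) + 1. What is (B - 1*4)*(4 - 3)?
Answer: 9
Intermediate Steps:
B = 13 (B = 12 + 1 = 13)
(B - 1*4)*(4 - 3) = (13 - 1*4)*(4 - 3) = (13 - 4)*1 = 9*1 = 9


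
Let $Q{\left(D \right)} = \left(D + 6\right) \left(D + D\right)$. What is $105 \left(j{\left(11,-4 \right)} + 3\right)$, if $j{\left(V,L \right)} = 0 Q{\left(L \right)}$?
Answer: $315$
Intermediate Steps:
$Q{\left(D \right)} = 2 D \left(6 + D\right)$ ($Q{\left(D \right)} = \left(6 + D\right) 2 D = 2 D \left(6 + D\right)$)
$j{\left(V,L \right)} = 0$ ($j{\left(V,L \right)} = 0 \cdot 2 L \left(6 + L\right) = 0$)
$105 \left(j{\left(11,-4 \right)} + 3\right) = 105 \left(0 + 3\right) = 105 \cdot 3 = 315$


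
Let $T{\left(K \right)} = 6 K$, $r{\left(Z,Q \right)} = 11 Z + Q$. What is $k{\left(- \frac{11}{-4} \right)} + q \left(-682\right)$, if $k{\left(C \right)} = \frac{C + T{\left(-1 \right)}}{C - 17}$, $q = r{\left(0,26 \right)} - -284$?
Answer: $- \frac{12050927}{57} \approx -2.1142 \cdot 10^{5}$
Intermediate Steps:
$r{\left(Z,Q \right)} = Q + 11 Z$
$q = 310$ ($q = \left(26 + 11 \cdot 0\right) - -284 = \left(26 + 0\right) + 284 = 26 + 284 = 310$)
$k{\left(C \right)} = \frac{-6 + C}{-17 + C}$ ($k{\left(C \right)} = \frac{C + 6 \left(-1\right)}{C - 17} = \frac{C - 6}{-17 + C} = \frac{-6 + C}{-17 + C}$)
$k{\left(- \frac{11}{-4} \right)} + q \left(-682\right) = \frac{-6 - \frac{11}{-4}}{-17 - \frac{11}{-4}} + 310 \left(-682\right) = \frac{-6 - - \frac{11}{4}}{-17 - - \frac{11}{4}} - 211420 = \frac{-6 + \frac{11}{4}}{-17 + \frac{11}{4}} - 211420 = \frac{1}{- \frac{57}{4}} \left(- \frac{13}{4}\right) - 211420 = \left(- \frac{4}{57}\right) \left(- \frac{13}{4}\right) - 211420 = \frac{13}{57} - 211420 = - \frac{12050927}{57}$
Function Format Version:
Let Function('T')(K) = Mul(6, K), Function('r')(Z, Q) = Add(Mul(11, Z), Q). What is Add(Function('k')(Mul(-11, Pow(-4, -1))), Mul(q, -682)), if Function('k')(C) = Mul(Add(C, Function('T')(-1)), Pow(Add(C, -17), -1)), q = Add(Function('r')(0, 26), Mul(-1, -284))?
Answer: Rational(-12050927, 57) ≈ -2.1142e+5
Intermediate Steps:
Function('r')(Z, Q) = Add(Q, Mul(11, Z))
q = 310 (q = Add(Add(26, Mul(11, 0)), Mul(-1, -284)) = Add(Add(26, 0), 284) = Add(26, 284) = 310)
Function('k')(C) = Mul(Pow(Add(-17, C), -1), Add(-6, C)) (Function('k')(C) = Mul(Add(C, Mul(6, -1)), Pow(Add(C, -17), -1)) = Mul(Add(C, -6), Pow(Add(-17, C), -1)) = Mul(Add(-6, C), Pow(Add(-17, C), -1)) = Mul(Pow(Add(-17, C), -1), Add(-6, C)))
Add(Function('k')(Mul(-11, Pow(-4, -1))), Mul(q, -682)) = Add(Mul(Pow(Add(-17, Mul(-11, Pow(-4, -1))), -1), Add(-6, Mul(-11, Pow(-4, -1)))), Mul(310, -682)) = Add(Mul(Pow(Add(-17, Mul(-11, Rational(-1, 4))), -1), Add(-6, Mul(-11, Rational(-1, 4)))), -211420) = Add(Mul(Pow(Add(-17, Rational(11, 4)), -1), Add(-6, Rational(11, 4))), -211420) = Add(Mul(Pow(Rational(-57, 4), -1), Rational(-13, 4)), -211420) = Add(Mul(Rational(-4, 57), Rational(-13, 4)), -211420) = Add(Rational(13, 57), -211420) = Rational(-12050927, 57)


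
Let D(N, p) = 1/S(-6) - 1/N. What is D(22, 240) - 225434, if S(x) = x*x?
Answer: -89271871/396 ≈ -2.2543e+5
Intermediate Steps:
S(x) = x²
D(N, p) = 1/36 - 1/N (D(N, p) = 1/((-6)²) - 1/N = 1/36 - 1/N)
D(22, 240) - 225434 = (1/36)*(-36 + 22)/22 - 225434 = (1/36)*(1/22)*(-14) - 225434 = -7/396 - 225434 = -89271871/396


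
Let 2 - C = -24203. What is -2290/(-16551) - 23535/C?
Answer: -66819667/80123391 ≈ -0.83396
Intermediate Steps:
C = 24205 (C = 2 - 1*(-24203) = 2 + 24203 = 24205)
-2290/(-16551) - 23535/C = -2290/(-16551) - 23535/24205 = -2290*(-1/16551) - 23535*1/24205 = 2290/16551 - 4707/4841 = -66819667/80123391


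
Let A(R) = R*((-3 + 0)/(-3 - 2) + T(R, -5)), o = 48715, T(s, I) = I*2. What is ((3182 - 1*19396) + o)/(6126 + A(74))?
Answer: 162505/27152 ≈ 5.9850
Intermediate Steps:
T(s, I) = 2*I
A(R) = -47*R/5 (A(R) = R*((-3 + 0)/(-3 - 2) + 2*(-5)) = R*(-3/(-5) - 10) = R*(-3*(-1/5) - 10) = R*(3/5 - 10) = R*(-47/5) = -47*R/5)
((3182 - 1*19396) + o)/(6126 + A(74)) = ((3182 - 1*19396) + 48715)/(6126 - 47/5*74) = ((3182 - 19396) + 48715)/(6126 - 3478/5) = (-16214 + 48715)/(27152/5) = 32501*(5/27152) = 162505/27152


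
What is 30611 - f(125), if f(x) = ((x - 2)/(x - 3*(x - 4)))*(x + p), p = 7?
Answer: 3650827/119 ≈ 30679.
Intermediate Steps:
f(x) = (-2 + x)*(7 + x)/(12 - 2*x) (f(x) = ((x - 2)/(x - 3*(x - 4)))*(x + 7) = ((-2 + x)/(x - 3*(-4 + x)))*(7 + x) = ((-2 + x)/(x + (12 - 3*x)))*(7 + x) = ((-2 + x)/(12 - 2*x))*(7 + x) = (-2 + x)*(7 + x)/(12 - 2*x))
30611 - f(125) = 30611 - (14 - 1*125**2 - 5*125)/(2*(-6 + 125)) = 30611 - (14 - 1*15625 - 625)/(2*119) = 30611 - (14 - 15625 - 625)/(2*119) = 30611 - (-16236)/(2*119) = 30611 - 1*(-8118/119) = 30611 + 8118/119 = 3650827/119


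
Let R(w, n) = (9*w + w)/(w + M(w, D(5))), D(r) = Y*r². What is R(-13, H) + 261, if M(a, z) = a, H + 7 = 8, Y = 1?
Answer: 266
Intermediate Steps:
H = 1 (H = -7 + 8 = 1)
D(r) = r² (D(r) = 1*r² = r²)
R(w, n) = 5 (R(w, n) = (9*w + w)/(w + w) = (10*w)/((2*w)) = (10*w)*(1/(2*w)) = 5)
R(-13, H) + 261 = 5 + 261 = 266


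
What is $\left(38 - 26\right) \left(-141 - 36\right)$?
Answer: $-2124$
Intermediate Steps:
$\left(38 - 26\right) \left(-141 - 36\right) = 12 \left(-141 - 36\right) = 12 \left(-177\right) = -2124$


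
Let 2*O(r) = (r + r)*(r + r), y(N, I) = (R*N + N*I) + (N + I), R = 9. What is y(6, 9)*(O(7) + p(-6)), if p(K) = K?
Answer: 11316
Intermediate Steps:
y(N, I) = I + 10*N + I*N (y(N, I) = (9*N + N*I) + (N + I) = (9*N + I*N) + (I + N) = I + 10*N + I*N)
O(r) = 2*r² (O(r) = ((r + r)*(r + r))/2 = ((2*r)*(2*r))/2 = (4*r²)/2 = 2*r²)
y(6, 9)*(O(7) + p(-6)) = (9 + 10*6 + 9*6)*(2*7² - 6) = (9 + 60 + 54)*(2*49 - 6) = 123*(98 - 6) = 123*92 = 11316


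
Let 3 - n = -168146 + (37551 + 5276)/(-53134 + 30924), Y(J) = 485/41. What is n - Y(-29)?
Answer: 153109144947/910610 ≈ 1.6814e+5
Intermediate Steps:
Y(J) = 485/41 (Y(J) = 485*(1/41) = 485/41)
n = 3734632117/22210 (n = 3 - (-168146 + (37551 + 5276)/(-53134 + 30924)) = 3 - (-168146 + 42827/(-22210)) = 3 - (-168146 + 42827*(-1/22210)) = 3 - (-168146 - 42827/22210) = 3 - 1*(-3734565487/22210) = 3 + 3734565487/22210 = 3734632117/22210 ≈ 1.6815e+5)
n - Y(-29) = 3734632117/22210 - 1*485/41 = 3734632117/22210 - 485/41 = 153109144947/910610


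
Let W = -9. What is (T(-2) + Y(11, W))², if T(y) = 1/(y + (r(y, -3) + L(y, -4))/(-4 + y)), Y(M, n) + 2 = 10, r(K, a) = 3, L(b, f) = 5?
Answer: 5929/100 ≈ 59.290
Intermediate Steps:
Y(M, n) = 8 (Y(M, n) = -2 + 10 = 8)
T(y) = 1/(y + 8/(-4 + y)) (T(y) = 1/(y + (3 + 5)/(-4 + y)) = 1/(y + 8/(-4 + y)))
(T(-2) + Y(11, W))² = ((-4 - 2)/(8 + (-2)² - 4*(-2)) + 8)² = (-6/(8 + 4 + 8) + 8)² = (-6/20 + 8)² = ((1/20)*(-6) + 8)² = (-3/10 + 8)² = (77/10)² = 5929/100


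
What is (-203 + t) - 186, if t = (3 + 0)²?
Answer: -380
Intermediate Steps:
t = 9 (t = 3² = 9)
(-203 + t) - 186 = (-203 + 9) - 186 = -194 - 186 = -380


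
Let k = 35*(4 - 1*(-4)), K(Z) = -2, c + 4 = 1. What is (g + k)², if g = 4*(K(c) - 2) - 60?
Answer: 41616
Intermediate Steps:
c = -3 (c = -4 + 1 = -3)
g = -76 (g = 4*(-2 - 2) - 60 = 4*(-4) - 60 = -16 - 60 = -76)
k = 280 (k = 35*(4 + 4) = 35*8 = 280)
(g + k)² = (-76 + 280)² = 204² = 41616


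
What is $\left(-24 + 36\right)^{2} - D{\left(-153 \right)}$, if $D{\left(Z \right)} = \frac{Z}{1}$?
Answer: $297$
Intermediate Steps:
$D{\left(Z \right)} = Z$ ($D{\left(Z \right)} = Z 1 = Z$)
$\left(-24 + 36\right)^{2} - D{\left(-153 \right)} = \left(-24 + 36\right)^{2} - -153 = 12^{2} + 153 = 144 + 153 = 297$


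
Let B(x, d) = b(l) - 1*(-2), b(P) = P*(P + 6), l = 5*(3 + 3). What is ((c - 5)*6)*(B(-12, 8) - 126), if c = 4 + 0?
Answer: -5736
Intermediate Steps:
c = 4
l = 30 (l = 5*6 = 30)
b(P) = P*(6 + P)
B(x, d) = 1082 (B(x, d) = 30*(6 + 30) - 1*(-2) = 30*36 + 2 = 1080 + 2 = 1082)
((c - 5)*6)*(B(-12, 8) - 126) = ((4 - 5)*6)*(1082 - 126) = -1*6*956 = -6*956 = -5736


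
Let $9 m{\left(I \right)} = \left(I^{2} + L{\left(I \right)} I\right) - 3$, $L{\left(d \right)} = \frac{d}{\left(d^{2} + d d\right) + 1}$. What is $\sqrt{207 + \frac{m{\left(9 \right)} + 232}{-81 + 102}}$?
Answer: $\frac{2 \sqrt{639928709}}{3423} \approx 14.78$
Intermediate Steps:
$L{\left(d \right)} = \frac{d}{1 + 2 d^{2}}$ ($L{\left(d \right)} = \frac{d}{\left(d^{2} + d^{2}\right) + 1} = \frac{d}{2 d^{2} + 1} = \frac{d}{1 + 2 d^{2}}$)
$m{\left(I \right)} = - \frac{1}{3} + \frac{I^{2}}{9} + \frac{I^{2}}{9 \left(1 + 2 I^{2}\right)}$ ($m{\left(I \right)} = \frac{\left(I^{2} + \frac{I}{1 + 2 I^{2}} I\right) - 3}{9} = \frac{\left(I^{2} + \frac{I^{2}}{1 + 2 I^{2}}\right) - 3}{9} = \frac{-3 + I^{2} + \frac{I^{2}}{1 + 2 I^{2}}}{9} = - \frac{1}{3} + \frac{I^{2}}{9} + \frac{I^{2}}{9 \left(1 + 2 I^{2}\right)}$)
$\sqrt{207 + \frac{m{\left(9 \right)} + 232}{-81 + 102}} = \sqrt{207 + \frac{\frac{-3 - 4 \cdot 9^{2} + 2 \cdot 9^{4}}{9 \left(1 + 2 \cdot 9^{2}\right)} + 232}{-81 + 102}} = \sqrt{207 + \frac{\frac{-3 - 324 + 2 \cdot 6561}{9 \left(1 + 2 \cdot 81\right)} + 232}{21}} = \sqrt{207 + \left(\frac{-3 - 324 + 13122}{9 \left(1 + 162\right)} + 232\right) \frac{1}{21}} = \sqrt{207 + \left(\frac{1}{9} \cdot \frac{1}{163} \cdot 12795 + 232\right) \frac{1}{21}} = \sqrt{207 + \left(\frac{4265}{489} + 232\right) \frac{1}{21}} = \sqrt{207 + \frac{117713}{489} \cdot \frac{1}{21}} = \sqrt{207 + \frac{117713}{10269}} = \sqrt{\frac{2243396}{10269}} = \frac{2 \sqrt{639928709}}{3423}$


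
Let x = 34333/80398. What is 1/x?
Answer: 80398/34333 ≈ 2.3417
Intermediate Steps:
x = 34333/80398 (x = 34333*(1/80398) = 34333/80398 ≈ 0.42704)
1/x = 1/(34333/80398) = 80398/34333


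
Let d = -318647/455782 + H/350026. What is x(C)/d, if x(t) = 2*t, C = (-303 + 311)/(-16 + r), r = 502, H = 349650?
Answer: 638142201328/5811277139577 ≈ 0.10981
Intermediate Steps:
C = 4/243 (C = (-303 + 311)/(-16 + 502) = 8/486 = 8*(1/486) = 4/243 ≈ 0.016461)
d = 23914720739/79767775166 (d = -318647/455782 + 349650/350026 = -318647*1/455782 + 349650*(1/350026) = -318647/455782 + 174825/175013 = 23914720739/79767775166 ≈ 0.29980)
x(C)/d = (2*(4/243))/(23914720739/79767775166) = (8/243)*(79767775166/23914720739) = 638142201328/5811277139577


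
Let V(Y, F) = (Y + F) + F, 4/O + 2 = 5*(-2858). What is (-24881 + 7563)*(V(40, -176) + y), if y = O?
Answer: 19305708086/3573 ≈ 5.4032e+6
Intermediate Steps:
O = -1/3573 (O = 4/(-2 + 5*(-2858)) = 4/(-2 - 14290) = 4/(-14292) = 4*(-1/14292) = -1/3573 ≈ -0.00027988)
y = -1/3573 ≈ -0.00027988
V(Y, F) = Y + 2*F (V(Y, F) = (F + Y) + F = Y + 2*F)
(-24881 + 7563)*(V(40, -176) + y) = (-24881 + 7563)*((40 + 2*(-176)) - 1/3573) = -17318*((40 - 352) - 1/3573) = -17318*(-312 - 1/3573) = -17318*(-1114777/3573) = 19305708086/3573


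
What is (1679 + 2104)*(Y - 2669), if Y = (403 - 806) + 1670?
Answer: -5303766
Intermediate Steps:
Y = 1267 (Y = -403 + 1670 = 1267)
(1679 + 2104)*(Y - 2669) = (1679 + 2104)*(1267 - 2669) = 3783*(-1402) = -5303766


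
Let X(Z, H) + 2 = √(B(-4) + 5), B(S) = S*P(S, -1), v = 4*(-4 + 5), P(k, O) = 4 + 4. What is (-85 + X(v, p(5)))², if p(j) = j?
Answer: 7542 - 522*I*√3 ≈ 7542.0 - 904.13*I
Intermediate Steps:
P(k, O) = 8
v = 4 (v = 4*1 = 4)
B(S) = 8*S (B(S) = S*8 = 8*S)
X(Z, H) = -2 + 3*I*√3 (X(Z, H) = -2 + √(8*(-4) + 5) = -2 + √(-32 + 5) = -2 + √(-27) = -2 + 3*I*√3)
(-85 + X(v, p(5)))² = (-85 + (-2 + 3*I*√3))² = (-87 + 3*I*√3)²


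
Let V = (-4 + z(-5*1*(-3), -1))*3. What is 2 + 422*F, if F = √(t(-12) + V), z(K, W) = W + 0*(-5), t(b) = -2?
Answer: 2 + 422*I*√17 ≈ 2.0 + 1740.0*I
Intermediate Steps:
z(K, W) = W (z(K, W) = W + 0 = W)
V = -15 (V = (-4 - 1)*3 = -5*3 = -15)
F = I*√17 (F = √(-2 - 15) = √(-17) = I*√17 ≈ 4.1231*I)
2 + 422*F = 2 + 422*(I*√17) = 2 + 422*I*√17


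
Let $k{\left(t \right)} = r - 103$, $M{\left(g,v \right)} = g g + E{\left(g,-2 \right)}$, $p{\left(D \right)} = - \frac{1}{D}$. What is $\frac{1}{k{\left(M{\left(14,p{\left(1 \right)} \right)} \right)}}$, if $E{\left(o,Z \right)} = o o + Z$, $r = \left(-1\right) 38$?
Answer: $- \frac{1}{141} \approx -0.0070922$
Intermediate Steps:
$r = -38$
$E{\left(o,Z \right)} = Z + o^{2}$ ($E{\left(o,Z \right)} = o^{2} + Z = Z + o^{2}$)
$M{\left(g,v \right)} = -2 + 2 g^{2}$ ($M{\left(g,v \right)} = g g + \left(-2 + g^{2}\right) = g^{2} + \left(-2 + g^{2}\right) = -2 + 2 g^{2}$)
$k{\left(t \right)} = -141$ ($k{\left(t \right)} = -38 - 103 = -141$)
$\frac{1}{k{\left(M{\left(14,p{\left(1 \right)} \right)} \right)}} = \frac{1}{-141} = - \frac{1}{141}$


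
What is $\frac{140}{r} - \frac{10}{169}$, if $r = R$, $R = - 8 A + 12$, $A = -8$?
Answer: $\frac{5725}{3211} \approx 1.7829$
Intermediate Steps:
$R = 76$ ($R = \left(-8\right) \left(-8\right) + 12 = 64 + 12 = 76$)
$r = 76$
$\frac{140}{r} - \frac{10}{169} = \frac{140}{76} - \frac{10}{169} = 140 \cdot \frac{1}{76} - \frac{10}{169} = \frac{35}{19} - \frac{10}{169} = \frac{5725}{3211}$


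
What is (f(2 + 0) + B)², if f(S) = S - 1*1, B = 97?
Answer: 9604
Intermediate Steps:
f(S) = -1 + S (f(S) = S - 1 = -1 + S)
(f(2 + 0) + B)² = ((-1 + (2 + 0)) + 97)² = ((-1 + 2) + 97)² = (1 + 97)² = 98² = 9604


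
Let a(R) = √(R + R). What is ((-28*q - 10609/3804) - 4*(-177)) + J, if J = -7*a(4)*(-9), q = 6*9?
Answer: -3069025/3804 + 126*√2 ≈ -628.60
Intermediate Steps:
a(R) = √2*√R (a(R) = √(2*R) = √2*√R)
q = 54
J = 126*√2 (J = -7*√2*√4*(-9) = -7*√2*2*(-9) = -14*√2*(-9) = 126*√2 ≈ 178.19)
((-28*q - 10609/3804) - 4*(-177)) + J = ((-28*54 - 10609/3804) - 4*(-177)) + 126*√2 = ((-1512 - 10609/3804) + 708) + 126*√2 = (-5762257/3804 + 708) + 126*√2 = -3069025/3804 + 126*√2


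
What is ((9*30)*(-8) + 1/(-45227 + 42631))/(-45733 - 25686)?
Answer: 5607361/185403724 ≈ 0.030244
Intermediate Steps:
((9*30)*(-8) + 1/(-45227 + 42631))/(-45733 - 25686) = (270*(-8) + 1/(-2596))/(-71419) = (-2160 - 1/2596)*(-1/71419) = -5607361/2596*(-1/71419) = 5607361/185403724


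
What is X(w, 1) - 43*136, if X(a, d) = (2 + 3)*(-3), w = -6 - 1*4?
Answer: -5863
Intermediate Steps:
w = -10 (w = -6 - 4 = -10)
X(a, d) = -15 (X(a, d) = 5*(-3) = -15)
X(w, 1) - 43*136 = -15 - 43*136 = -15 - 5848 = -5863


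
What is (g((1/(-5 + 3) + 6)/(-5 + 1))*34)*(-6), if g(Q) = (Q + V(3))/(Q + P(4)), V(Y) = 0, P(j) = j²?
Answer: 748/39 ≈ 19.179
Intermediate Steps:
g(Q) = Q/(16 + Q) (g(Q) = (Q + 0)/(Q + 4²) = Q/(Q + 16) = Q/(16 + Q))
(g((1/(-5 + 3) + 6)/(-5 + 1))*34)*(-6) = ((((1/(-5 + 3) + 6)/(-5 + 1))/(16 + (1/(-5 + 3) + 6)/(-5 + 1)))*34)*(-6) = ((((1/(-2) + 6)/(-4))/(16 + (1/(-2) + 6)/(-4)))*34)*(-6) = ((((-½ + 6)*(-¼))/(16 + (-½ + 6)*(-¼)))*34)*(-6) = ((((11/2)*(-¼))/(16 + (11/2)*(-¼)))*34)*(-6) = (-11/(8*(16 - 11/8))*34)*(-6) = (-11/(8*117/8)*34)*(-6) = (-11/8*8/117*34)*(-6) = -11/117*34*(-6) = -374/117*(-6) = 748/39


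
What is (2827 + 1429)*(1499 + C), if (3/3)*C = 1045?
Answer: 10827264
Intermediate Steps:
C = 1045
(2827 + 1429)*(1499 + C) = (2827 + 1429)*(1499 + 1045) = 4256*2544 = 10827264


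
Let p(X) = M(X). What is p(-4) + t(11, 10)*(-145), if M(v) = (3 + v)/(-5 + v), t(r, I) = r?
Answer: -14354/9 ≈ -1594.9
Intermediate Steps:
M(v) = (3 + v)/(-5 + v)
p(X) = (3 + X)/(-5 + X)
p(-4) + t(11, 10)*(-145) = (3 - 4)/(-5 - 4) + 11*(-145) = -1/(-9) - 1595 = -⅑*(-1) - 1595 = ⅑ - 1595 = -14354/9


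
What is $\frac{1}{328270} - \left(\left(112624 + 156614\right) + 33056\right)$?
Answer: $- \frac{99234051379}{328270} \approx -3.0229 \cdot 10^{5}$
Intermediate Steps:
$\frac{1}{328270} - \left(\left(112624 + 156614\right) + 33056\right) = \frac{1}{328270} - \left(269238 + 33056\right) = \frac{1}{328270} - 302294 = - \frac{99234051379}{328270}$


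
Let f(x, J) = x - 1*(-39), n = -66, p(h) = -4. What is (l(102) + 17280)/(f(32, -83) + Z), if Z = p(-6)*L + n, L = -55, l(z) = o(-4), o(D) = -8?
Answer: 17272/225 ≈ 76.764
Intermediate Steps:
l(z) = -8
f(x, J) = 39 + x (f(x, J) = x + 39 = 39 + x)
Z = 154 (Z = -4*(-55) - 66 = 220 - 66 = 154)
(l(102) + 17280)/(f(32, -83) + Z) = (-8 + 17280)/((39 + 32) + 154) = 17272/(71 + 154) = 17272/225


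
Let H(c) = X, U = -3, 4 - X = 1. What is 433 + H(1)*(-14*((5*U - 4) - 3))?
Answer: 1357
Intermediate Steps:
X = 3 (X = 4 - 1*1 = 4 - 1 = 3)
H(c) = 3
433 + H(1)*(-14*((5*U - 4) - 3)) = 433 + 3*(-14*((5*(-3) - 4) - 3)) = 433 + 3*(-14*((-15 - 4) - 3)) = 433 + 3*(-14*(-19 - 3)) = 433 + 3*(-14*(-22)) = 433 + 3*308 = 433 + 924 = 1357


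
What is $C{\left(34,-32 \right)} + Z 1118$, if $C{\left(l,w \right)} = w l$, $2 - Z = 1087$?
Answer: $-1214118$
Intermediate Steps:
$Z = -1085$ ($Z = 2 - 1087 = -1085$)
$C{\left(l,w \right)} = l w$
$C{\left(34,-32 \right)} + Z 1118 = 34 \left(-32\right) - 1213030 = -1088 - 1213030 = -1214118$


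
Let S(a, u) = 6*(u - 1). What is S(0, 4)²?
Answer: 324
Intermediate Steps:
S(a, u) = -6 + 6*u (S(a, u) = 6*(-1 + u) = -6 + 6*u)
S(0, 4)² = (-6 + 6*4)² = (-6 + 24)² = 18² = 324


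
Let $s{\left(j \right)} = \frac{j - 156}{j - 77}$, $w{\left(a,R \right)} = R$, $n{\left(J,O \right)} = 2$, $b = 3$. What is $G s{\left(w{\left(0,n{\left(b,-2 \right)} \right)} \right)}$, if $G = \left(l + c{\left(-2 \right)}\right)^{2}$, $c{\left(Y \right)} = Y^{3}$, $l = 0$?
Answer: $\frac{9856}{75} \approx 131.41$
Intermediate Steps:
$s{\left(j \right)} = \frac{-156 + j}{-77 + j}$
$G = 64$ ($G = \left(0 + \left(-2\right)^{3}\right)^{2} = \left(0 - 8\right)^{2} = \left(-8\right)^{2} = 64$)
$G s{\left(w{\left(0,n{\left(b,-2 \right)} \right)} \right)} = 64 \frac{-156 + 2}{-77 + 2} = 64 \frac{1}{-75} \left(-154\right) = 64 \left(\left(- \frac{1}{75}\right) \left(-154\right)\right) = 64 \cdot \frac{154}{75} = \frac{9856}{75}$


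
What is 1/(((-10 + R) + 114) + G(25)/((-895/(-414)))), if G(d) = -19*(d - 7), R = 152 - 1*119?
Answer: -895/18973 ≈ -0.047172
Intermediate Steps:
R = 33 (R = 152 - 119 = 33)
G(d) = 133 - 19*d (G(d) = -19*(-7 + d) = 133 - 19*d)
1/(((-10 + R) + 114) + G(25)/((-895/(-414)))) = 1/(((-10 + 33) + 114) + (133 - 19*25)/((-895/(-414)))) = 1/((23 + 114) + (133 - 475)/((-895*(-1/414)))) = 1/(137 - 342/895/414) = 1/(137 - 342*414/895) = 1/(137 - 141588/895) = 1/(-18973/895) = -895/18973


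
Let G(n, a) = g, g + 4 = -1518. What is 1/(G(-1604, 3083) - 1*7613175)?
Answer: -1/7614697 ≈ -1.3132e-7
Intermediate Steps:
g = -1522 (g = -4 - 1518 = -1522)
G(n, a) = -1522
1/(G(-1604, 3083) - 1*7613175) = 1/(-1522 - 1*7613175) = 1/(-1522 - 7613175) = 1/(-7614697) = -1/7614697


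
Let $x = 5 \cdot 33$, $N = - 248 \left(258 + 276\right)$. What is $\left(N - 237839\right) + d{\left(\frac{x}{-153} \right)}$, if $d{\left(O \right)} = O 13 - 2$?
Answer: $- \frac{18884638}{51} \approx -3.7029 \cdot 10^{5}$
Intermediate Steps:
$N = -132432$ ($N = \left(-248\right) 534 = -132432$)
$x = 165$
$d{\left(O \right)} = -2 + 13 O$ ($d{\left(O \right)} = 13 O - 2 = -2 + 13 O$)
$\left(N - 237839\right) + d{\left(\frac{x}{-153} \right)} = \left(-132432 - 237839\right) + \left(-2 + 13 \frac{165}{-153}\right) = -370271 + \left(-2 + 13 \cdot 165 \left(- \frac{1}{153}\right)\right) = -370271 + \left(-2 + 13 \left(- \frac{55}{51}\right)\right) = -370271 - \frac{817}{51} = - \frac{18884638}{51}$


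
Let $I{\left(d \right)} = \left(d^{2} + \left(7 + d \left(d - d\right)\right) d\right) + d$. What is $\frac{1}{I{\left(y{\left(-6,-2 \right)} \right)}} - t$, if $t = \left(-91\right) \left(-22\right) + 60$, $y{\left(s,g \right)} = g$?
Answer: $- \frac{24745}{12} \approx -2062.1$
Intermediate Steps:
$I{\left(d \right)} = d^{2} + 8 d$ ($I{\left(d \right)} = \left(d^{2} + \left(7 + d 0\right) d\right) + d = \left(d^{2} + \left(7 + 0\right) d\right) + d = \left(d^{2} + 7 d\right) + d = d^{2} + 8 d$)
$t = 2062$ ($t = 2002 + 60 = 2062$)
$\frac{1}{I{\left(y{\left(-6,-2 \right)} \right)}} - t = \frac{1}{\left(-2\right) \left(8 - 2\right)} - 2062 = \frac{1}{\left(-2\right) 6} - 2062 = \frac{1}{-12} - 2062 = - \frac{1}{12} - 2062 = - \frac{24745}{12}$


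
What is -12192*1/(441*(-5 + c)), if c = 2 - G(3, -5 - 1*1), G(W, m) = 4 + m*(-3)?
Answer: 4064/3675 ≈ 1.1059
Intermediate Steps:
G(W, m) = 4 - 3*m
c = -20 (c = 2 - (4 - 3*(-5 - 1*1)) = 2 - (4 - 3*(-5 - 1)) = 2 - (4 - 3*(-6)) = 2 - (4 + 18) = 2 - 1*22 = 2 - 22 = -20)
-12192*1/(441*(-5 + c)) = -12192*1/(441*(-5 - 20)) = -12192/((42*(-7*(-¼)))*(6*(-25))) = -12192/((42*(7/4))*(-150)) = -12192/((147/2)*(-150)) = -12192/(-11025) = -12192*(-1/11025) = 4064/3675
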